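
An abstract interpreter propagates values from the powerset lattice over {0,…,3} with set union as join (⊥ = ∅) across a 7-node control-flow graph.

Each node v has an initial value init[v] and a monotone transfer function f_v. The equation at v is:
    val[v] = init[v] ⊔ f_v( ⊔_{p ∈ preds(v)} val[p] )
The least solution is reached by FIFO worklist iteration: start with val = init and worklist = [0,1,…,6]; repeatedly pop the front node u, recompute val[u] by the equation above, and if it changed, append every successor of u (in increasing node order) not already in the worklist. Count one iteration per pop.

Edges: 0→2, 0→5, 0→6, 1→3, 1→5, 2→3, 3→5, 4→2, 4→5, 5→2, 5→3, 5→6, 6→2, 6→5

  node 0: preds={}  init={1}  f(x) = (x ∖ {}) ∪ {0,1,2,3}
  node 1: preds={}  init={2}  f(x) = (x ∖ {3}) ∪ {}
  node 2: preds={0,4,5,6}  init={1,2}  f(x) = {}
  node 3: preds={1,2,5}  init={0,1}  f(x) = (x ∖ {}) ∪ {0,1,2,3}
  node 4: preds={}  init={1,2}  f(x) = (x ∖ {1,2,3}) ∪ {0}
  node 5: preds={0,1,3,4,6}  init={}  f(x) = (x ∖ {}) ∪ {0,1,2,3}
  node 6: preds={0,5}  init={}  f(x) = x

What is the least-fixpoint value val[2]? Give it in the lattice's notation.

{1,2}

Worklist (10 pops):
  #1 pop 0: in={} → {0,1,2,3} (was {1}); enqueue []
  #2 pop 1: in={} → {2} (no change)
  #3 pop 2: in={0,1,2,3} → {1,2} (no change)
  #4 pop 3: in={1,2} → {0,1,2,3} (was {0,1}); enqueue []
  #5 pop 4: in={} → {0,1,2} (was {1,2}); enqueue [2]
  #6 pop 5: in={0,1,2,3} → {0,1,2,3} (was {}); enqueue [3]
  #7 pop 6: in={0,1,2,3} → {0,1,2,3} (was {}); enqueue [5]
  #8 pop 2: in={0,1,2,3} → {1,2} (no change)
  #9 pop 3: in={0,1,2,3} → {0,1,2,3} (no change)
  #10 pop 5: in={0,1,2,3} → {0,1,2,3} (no change)

Fixpoint:
  val[0] = {0,1,2,3}
  val[1] = {2}
  val[2] = {1,2}
  val[3] = {0,1,2,3}
  val[4] = {0,1,2}
  val[5] = {0,1,2,3}
  val[6] = {0,1,2,3}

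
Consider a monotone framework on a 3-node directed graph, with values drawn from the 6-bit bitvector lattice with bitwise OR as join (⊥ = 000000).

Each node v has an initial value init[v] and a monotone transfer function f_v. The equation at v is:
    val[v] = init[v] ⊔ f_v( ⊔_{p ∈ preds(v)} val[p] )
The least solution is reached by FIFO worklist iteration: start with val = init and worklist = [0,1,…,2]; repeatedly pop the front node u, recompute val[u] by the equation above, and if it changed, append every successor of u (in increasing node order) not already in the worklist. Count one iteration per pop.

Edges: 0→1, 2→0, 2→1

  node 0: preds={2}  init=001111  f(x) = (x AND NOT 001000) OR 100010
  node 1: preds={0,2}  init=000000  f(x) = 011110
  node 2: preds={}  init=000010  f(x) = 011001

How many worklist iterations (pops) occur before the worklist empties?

Worklist (5 pops):
  #1 pop 0: in=000010 → 101111 (was 001111); enqueue []
  #2 pop 1: in=101111 → 011110 (was 000000); enqueue []
  #3 pop 2: in=000000 → 011011 (was 000010); enqueue [0,1]
  #4 pop 0: in=011011 → 111111 (was 101111); enqueue []
  #5 pop 1: in=111111 → 011110 (no change)

Fixpoint:
  val[0] = 111111
  val[1] = 011110
  val[2] = 011011

5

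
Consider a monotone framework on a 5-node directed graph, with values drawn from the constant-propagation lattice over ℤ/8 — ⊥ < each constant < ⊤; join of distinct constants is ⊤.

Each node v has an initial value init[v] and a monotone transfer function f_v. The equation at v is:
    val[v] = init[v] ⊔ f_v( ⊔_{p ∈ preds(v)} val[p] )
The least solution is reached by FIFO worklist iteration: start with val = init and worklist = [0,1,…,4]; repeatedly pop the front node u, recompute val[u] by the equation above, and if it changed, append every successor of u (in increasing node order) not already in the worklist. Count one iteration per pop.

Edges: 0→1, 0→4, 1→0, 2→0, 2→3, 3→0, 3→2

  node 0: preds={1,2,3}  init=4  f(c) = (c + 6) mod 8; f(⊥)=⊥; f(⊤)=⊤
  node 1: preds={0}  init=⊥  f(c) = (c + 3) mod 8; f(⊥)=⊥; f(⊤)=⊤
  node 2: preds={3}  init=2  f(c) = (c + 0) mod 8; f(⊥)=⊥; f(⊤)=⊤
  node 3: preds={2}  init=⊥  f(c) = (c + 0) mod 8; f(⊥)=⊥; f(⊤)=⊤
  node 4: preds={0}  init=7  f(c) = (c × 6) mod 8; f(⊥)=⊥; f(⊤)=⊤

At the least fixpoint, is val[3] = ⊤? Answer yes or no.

Iteration log — 7 steps:
  step 1. node 0  ⊔preds=2  new=⊤  old=4  +wl: 
  step 2. node 1  ⊔preds=⊤  new=⊤  old=⊥  +wl: 0
  step 3. node 2  ⊔preds=⊥  new=2  stable
  step 4. node 3  ⊔preds=2  new=2  old=⊥  +wl: 2
  step 5. node 4  ⊔preds=⊤  new=⊤  old=7  +wl: 
  step 6. node 0  ⊔preds=⊤  new=⊤  stable
  step 7. node 2  ⊔preds=2  new=2  stable

Least fixpoint reached:
  node 0: ⊤
  node 1: ⊤
  node 2: 2
  node 3: 2
  node 4: ⊤

no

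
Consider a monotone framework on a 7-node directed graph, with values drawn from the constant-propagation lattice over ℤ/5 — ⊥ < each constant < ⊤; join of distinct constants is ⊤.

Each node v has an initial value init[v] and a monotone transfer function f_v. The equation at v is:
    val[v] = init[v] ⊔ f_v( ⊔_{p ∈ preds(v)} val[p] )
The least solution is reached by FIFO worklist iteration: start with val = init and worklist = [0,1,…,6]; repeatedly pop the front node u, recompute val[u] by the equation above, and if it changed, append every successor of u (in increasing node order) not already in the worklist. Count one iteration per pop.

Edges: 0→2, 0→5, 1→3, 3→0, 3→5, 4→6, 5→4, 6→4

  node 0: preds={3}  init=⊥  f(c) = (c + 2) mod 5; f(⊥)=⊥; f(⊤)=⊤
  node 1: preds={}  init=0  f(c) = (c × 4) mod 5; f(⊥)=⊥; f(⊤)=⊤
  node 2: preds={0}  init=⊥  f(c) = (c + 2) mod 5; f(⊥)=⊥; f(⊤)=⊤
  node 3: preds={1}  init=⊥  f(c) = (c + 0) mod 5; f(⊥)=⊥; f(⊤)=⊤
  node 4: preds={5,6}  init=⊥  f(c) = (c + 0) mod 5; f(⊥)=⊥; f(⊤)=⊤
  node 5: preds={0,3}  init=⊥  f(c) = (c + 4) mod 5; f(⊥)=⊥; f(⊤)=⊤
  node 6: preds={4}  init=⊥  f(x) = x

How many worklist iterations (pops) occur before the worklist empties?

15

Worklist (15 pops):
  #1 pop 0: in=⊥ → ⊥ (no change)
  #2 pop 1: in=⊥ → 0 (no change)
  #3 pop 2: in=⊥ → ⊥ (no change)
  #4 pop 3: in=0 → 0 (was ⊥); enqueue [0]
  #5 pop 4: in=⊥ → ⊥ (no change)
  #6 pop 5: in=0 → 4 (was ⊥); enqueue [4]
  #7 pop 6: in=⊥ → ⊥ (no change)
  #8 pop 0: in=0 → 2 (was ⊥); enqueue [2,5]
  #9 pop 4: in=4 → 4 (was ⊥); enqueue [6]
  #10 pop 2: in=2 → 4 (was ⊥); enqueue []
  #11 pop 5: in=⊤ → ⊤ (was 4); enqueue [4]
  #12 pop 6: in=4 → 4 (was ⊥); enqueue []
  #13 pop 4: in=⊤ → ⊤ (was 4); enqueue [6]
  #14 pop 6: in=⊤ → ⊤ (was 4); enqueue [4]
  #15 pop 4: in=⊤ → ⊤ (no change)

Fixpoint:
  val[0] = 2
  val[1] = 0
  val[2] = 4
  val[3] = 0
  val[4] = ⊤
  val[5] = ⊤
  val[6] = ⊤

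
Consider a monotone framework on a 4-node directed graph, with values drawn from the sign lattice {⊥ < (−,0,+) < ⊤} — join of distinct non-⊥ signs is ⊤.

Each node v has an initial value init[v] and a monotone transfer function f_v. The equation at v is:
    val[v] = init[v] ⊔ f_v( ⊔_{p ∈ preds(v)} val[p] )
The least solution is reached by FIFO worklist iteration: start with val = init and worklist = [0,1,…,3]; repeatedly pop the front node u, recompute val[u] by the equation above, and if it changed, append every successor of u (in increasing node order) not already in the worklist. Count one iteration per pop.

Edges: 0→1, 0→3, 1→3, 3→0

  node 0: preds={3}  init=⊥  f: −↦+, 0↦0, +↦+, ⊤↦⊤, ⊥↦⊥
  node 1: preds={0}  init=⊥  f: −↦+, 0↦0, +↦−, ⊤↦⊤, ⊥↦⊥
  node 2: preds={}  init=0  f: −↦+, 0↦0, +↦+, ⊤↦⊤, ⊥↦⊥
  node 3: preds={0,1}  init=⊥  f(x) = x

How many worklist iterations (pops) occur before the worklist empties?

4

Iteration log — 4 steps:
  step 1. node 0  ⊔preds=⊥  new=⊥  stable
  step 2. node 1  ⊔preds=⊥  new=⊥  stable
  step 3. node 2  ⊔preds=⊥  new=0  stable
  step 4. node 3  ⊔preds=⊥  new=⊥  stable

Least fixpoint reached:
  node 0: ⊥
  node 1: ⊥
  node 2: 0
  node 3: ⊥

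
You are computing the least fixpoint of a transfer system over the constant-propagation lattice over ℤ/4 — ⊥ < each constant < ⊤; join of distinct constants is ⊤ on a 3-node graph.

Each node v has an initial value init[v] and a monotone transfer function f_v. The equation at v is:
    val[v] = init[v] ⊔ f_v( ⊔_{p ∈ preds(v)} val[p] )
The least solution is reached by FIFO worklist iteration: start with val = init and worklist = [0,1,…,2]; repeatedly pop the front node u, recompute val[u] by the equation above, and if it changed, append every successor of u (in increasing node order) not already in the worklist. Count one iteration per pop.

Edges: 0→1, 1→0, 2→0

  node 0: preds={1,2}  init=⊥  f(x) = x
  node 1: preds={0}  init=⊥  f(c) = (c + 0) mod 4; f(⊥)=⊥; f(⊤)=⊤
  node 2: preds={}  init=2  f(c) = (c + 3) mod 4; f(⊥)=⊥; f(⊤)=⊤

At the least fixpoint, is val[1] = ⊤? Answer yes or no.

no

Worklist (4 pops):
  #1 pop 0: in=2 → 2 (was ⊥); enqueue []
  #2 pop 1: in=2 → 2 (was ⊥); enqueue [0]
  #3 pop 2: in=⊥ → 2 (no change)
  #4 pop 0: in=2 → 2 (no change)

Fixpoint:
  val[0] = 2
  val[1] = 2
  val[2] = 2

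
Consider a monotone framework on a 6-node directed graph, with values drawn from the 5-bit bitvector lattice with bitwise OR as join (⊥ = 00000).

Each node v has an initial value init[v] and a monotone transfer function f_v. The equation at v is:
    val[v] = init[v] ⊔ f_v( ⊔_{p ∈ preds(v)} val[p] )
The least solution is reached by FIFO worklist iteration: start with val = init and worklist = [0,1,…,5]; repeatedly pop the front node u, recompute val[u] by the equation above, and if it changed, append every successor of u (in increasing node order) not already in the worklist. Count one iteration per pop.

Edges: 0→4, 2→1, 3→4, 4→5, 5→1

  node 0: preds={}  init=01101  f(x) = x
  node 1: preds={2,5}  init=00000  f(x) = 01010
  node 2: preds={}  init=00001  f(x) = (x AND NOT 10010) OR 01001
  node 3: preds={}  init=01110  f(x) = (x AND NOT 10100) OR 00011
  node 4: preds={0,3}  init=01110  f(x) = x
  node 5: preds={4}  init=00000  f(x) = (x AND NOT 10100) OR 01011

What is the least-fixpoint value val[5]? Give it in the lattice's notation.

01011

Worklist (7 pops):
  #1 pop 0: in=00000 → 01101 (no change)
  #2 pop 1: in=00001 → 01010 (was 00000); enqueue []
  #3 pop 2: in=00000 → 01001 (was 00001); enqueue [1]
  #4 pop 3: in=00000 → 01111 (was 01110); enqueue []
  #5 pop 4: in=01111 → 01111 (was 01110); enqueue []
  #6 pop 5: in=01111 → 01011 (was 00000); enqueue []
  #7 pop 1: in=01011 → 01010 (no change)

Fixpoint:
  val[0] = 01101
  val[1] = 01010
  val[2] = 01001
  val[3] = 01111
  val[4] = 01111
  val[5] = 01011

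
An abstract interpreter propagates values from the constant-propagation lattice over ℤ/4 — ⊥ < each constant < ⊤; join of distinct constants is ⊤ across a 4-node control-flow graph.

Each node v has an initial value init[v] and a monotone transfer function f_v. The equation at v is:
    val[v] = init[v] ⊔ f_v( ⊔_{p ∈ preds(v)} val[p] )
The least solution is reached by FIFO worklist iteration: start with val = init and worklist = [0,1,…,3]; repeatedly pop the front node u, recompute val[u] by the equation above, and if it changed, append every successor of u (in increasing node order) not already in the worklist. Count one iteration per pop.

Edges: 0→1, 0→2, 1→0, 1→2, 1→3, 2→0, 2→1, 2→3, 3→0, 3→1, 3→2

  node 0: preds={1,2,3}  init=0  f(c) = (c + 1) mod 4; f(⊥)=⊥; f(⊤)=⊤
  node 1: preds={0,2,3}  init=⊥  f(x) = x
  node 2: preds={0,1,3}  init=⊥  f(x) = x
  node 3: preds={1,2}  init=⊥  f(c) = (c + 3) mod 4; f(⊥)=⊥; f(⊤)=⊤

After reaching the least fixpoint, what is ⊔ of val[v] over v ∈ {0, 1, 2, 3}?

Trace (12 dequeues):
  [1] u=0 | in ⊥ | out 0 | ==
  [2] u=1 | in 0 | out 0 | prev ⊥ | push {0}
  [3] u=2 | in 0 | out 0 | prev ⊥ | push {1}
  [4] u=3 | in 0 | out 3 | prev ⊥ | push {2}
  [5] u=0 | in ⊤ | out ⊤ | prev 0 | push {}
  [6] u=1 | in ⊤ | out ⊤ | prev 0 | push {0,3}
  [7] u=2 | in ⊤ | out ⊤ | prev 0 | push {1}
  [8] u=0 | in ⊤ | out ⊤ | ==
  [9] u=3 | in ⊤ | out ⊤ | prev 3 | push {0,2}
  [10] u=1 | in ⊤ | out ⊤ | ==
  [11] u=0 | in ⊤ | out ⊤ | ==
  [12] u=2 | in ⊤ | out ⊤ | ==

Converged values:
  [0] ⊤
  [1] ⊤
  [2] ⊤
  [3] ⊤

⊤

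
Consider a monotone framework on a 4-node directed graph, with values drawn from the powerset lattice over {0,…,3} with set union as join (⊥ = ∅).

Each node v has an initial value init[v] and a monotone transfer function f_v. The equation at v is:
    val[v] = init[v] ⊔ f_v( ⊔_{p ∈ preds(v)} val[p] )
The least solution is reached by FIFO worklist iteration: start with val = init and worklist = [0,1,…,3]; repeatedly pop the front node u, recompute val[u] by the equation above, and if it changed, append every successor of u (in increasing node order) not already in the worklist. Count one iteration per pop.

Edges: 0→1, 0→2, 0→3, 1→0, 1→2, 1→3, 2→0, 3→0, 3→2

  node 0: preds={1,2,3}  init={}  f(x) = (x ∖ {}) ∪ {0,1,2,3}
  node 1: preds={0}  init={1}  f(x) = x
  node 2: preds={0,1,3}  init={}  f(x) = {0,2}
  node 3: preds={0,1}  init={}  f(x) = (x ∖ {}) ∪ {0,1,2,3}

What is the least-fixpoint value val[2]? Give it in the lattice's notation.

{0,2}

Trace (6 dequeues):
  [1] u=0 | in {1} | out {0,1,2,3} | prev {} | push {}
  [2] u=1 | in {0,1,2,3} | out {0,1,2,3} | prev {1} | push {0}
  [3] u=2 | in {0,1,2,3} | out {0,2} | prev {} | push {}
  [4] u=3 | in {0,1,2,3} | out {0,1,2,3} | prev {} | push {2}
  [5] u=0 | in {0,1,2,3} | out {0,1,2,3} | ==
  [6] u=2 | in {0,1,2,3} | out {0,2} | ==

Converged values:
  [0] {0,1,2,3}
  [1] {0,1,2,3}
  [2] {0,2}
  [3] {0,1,2,3}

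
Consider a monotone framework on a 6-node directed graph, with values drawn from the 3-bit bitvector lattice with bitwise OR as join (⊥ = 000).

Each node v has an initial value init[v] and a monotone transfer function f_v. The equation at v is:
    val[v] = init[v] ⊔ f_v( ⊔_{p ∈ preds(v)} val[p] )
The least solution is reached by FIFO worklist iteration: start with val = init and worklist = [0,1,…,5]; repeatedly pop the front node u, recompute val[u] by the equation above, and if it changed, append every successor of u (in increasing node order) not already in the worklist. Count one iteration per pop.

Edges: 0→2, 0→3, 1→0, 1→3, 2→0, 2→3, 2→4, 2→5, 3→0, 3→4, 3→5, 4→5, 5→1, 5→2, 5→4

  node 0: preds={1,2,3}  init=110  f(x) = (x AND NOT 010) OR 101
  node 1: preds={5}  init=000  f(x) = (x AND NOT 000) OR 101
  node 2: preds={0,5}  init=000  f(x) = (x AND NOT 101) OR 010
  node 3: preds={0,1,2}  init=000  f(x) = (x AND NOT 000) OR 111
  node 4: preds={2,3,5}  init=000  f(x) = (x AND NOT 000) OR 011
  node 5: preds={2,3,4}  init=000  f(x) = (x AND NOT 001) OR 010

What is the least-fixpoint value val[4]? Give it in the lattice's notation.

111

Iteration log — 12 steps:
  step 1. node 0  ⊔preds=000  new=111  old=110  +wl: 
  step 2. node 1  ⊔preds=000  new=101  old=000  +wl: 0
  step 3. node 2  ⊔preds=111  new=010  old=000  +wl: 
  step 4. node 3  ⊔preds=111  new=111  old=000  +wl: 
  step 5. node 4  ⊔preds=111  new=111  old=000  +wl: 
  step 6. node 5  ⊔preds=111  new=110  old=000  +wl: 1,2,4
  step 7. node 0  ⊔preds=111  new=111  stable
  step 8. node 1  ⊔preds=110  new=111  old=101  +wl: 0,3
  step 9. node 2  ⊔preds=111  new=010  stable
  step 10. node 4  ⊔preds=111  new=111  stable
  step 11. node 0  ⊔preds=111  new=111  stable
  step 12. node 3  ⊔preds=111  new=111  stable

Least fixpoint reached:
  node 0: 111
  node 1: 111
  node 2: 010
  node 3: 111
  node 4: 111
  node 5: 110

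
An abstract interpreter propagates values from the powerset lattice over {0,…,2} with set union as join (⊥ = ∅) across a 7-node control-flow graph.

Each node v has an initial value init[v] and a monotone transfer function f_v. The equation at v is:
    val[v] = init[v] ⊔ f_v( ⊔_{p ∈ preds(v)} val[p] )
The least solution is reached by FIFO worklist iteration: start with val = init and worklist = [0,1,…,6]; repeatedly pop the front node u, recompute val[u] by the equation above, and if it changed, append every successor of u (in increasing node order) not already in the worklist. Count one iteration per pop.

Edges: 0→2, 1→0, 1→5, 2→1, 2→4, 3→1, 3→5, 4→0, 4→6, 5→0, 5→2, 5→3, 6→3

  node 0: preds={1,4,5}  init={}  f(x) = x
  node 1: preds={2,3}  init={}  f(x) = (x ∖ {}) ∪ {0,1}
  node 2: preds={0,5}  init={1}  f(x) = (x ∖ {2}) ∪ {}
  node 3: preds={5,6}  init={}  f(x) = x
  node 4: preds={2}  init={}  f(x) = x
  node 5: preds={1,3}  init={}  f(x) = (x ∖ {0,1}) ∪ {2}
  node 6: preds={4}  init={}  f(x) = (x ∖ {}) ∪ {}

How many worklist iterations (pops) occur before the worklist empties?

Iteration log — 18 steps:
  step 1. node 0  ⊔preds={}  new={}  stable
  step 2. node 1  ⊔preds={1}  new={0,1}  old={}  +wl: 0
  step 3. node 2  ⊔preds={}  new={1}  stable
  step 4. node 3  ⊔preds={}  new={}  stable
  step 5. node 4  ⊔preds={1}  new={1}  old={}  +wl: 
  step 6. node 5  ⊔preds={0,1}  new={2}  old={}  +wl: 2,3
  step 7. node 6  ⊔preds={1}  new={1}  old={}  +wl: 
  step 8. node 0  ⊔preds={0,1,2}  new={0,1,2}  old={}  +wl: 
  step 9. node 2  ⊔preds={0,1,2}  new={0,1}  old={1}  +wl: 1,4
  step 10. node 3  ⊔preds={1,2}  new={1,2}  old={}  +wl: 5
  step 11. node 1  ⊔preds={0,1,2}  new={0,1,2}  old={0,1}  +wl: 0
  step 12. node 4  ⊔preds={0,1}  new={0,1}  old={1}  +wl: 6
  step 13. node 5  ⊔preds={0,1,2}  new={2}  stable
  step 14. node 0  ⊔preds={0,1,2}  new={0,1,2}  stable
  step 15. node 6  ⊔preds={0,1}  new={0,1}  old={1}  +wl: 3
  step 16. node 3  ⊔preds={0,1,2}  new={0,1,2}  old={1,2}  +wl: 1,5
  step 17. node 1  ⊔preds={0,1,2}  new={0,1,2}  stable
  step 18. node 5  ⊔preds={0,1,2}  new={2}  stable

Least fixpoint reached:
  node 0: {0,1,2}
  node 1: {0,1,2}
  node 2: {0,1}
  node 3: {0,1,2}
  node 4: {0,1}
  node 5: {2}
  node 6: {0,1}

18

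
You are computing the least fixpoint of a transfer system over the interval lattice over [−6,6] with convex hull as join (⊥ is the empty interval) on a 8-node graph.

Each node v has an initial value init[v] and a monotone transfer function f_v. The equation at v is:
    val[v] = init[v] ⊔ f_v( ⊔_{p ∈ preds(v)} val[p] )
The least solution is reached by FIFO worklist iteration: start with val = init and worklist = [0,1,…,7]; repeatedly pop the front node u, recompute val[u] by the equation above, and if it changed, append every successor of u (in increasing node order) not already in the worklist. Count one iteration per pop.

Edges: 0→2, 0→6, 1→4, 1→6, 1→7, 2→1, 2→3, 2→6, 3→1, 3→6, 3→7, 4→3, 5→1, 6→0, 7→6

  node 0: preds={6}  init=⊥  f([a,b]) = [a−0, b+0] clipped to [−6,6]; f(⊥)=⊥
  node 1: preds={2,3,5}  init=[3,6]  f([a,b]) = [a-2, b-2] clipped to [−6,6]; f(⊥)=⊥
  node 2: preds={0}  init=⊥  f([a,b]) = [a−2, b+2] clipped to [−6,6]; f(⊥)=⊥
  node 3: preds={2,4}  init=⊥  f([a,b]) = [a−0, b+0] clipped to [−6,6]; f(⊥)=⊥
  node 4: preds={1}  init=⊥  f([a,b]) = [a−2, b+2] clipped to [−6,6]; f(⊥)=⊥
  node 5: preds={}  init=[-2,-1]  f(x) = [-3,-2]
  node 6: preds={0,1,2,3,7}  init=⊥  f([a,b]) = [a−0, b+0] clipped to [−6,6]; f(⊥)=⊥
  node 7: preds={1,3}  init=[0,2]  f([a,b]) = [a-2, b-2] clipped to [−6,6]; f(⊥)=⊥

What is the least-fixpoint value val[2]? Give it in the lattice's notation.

Iteration log — 20 steps:
  step 1. node 0  ⊔preds=⊥  new=⊥  stable
  step 2. node 1  ⊔preds=[-2,-1]  new=[-4,6]  old=[3,6]  +wl: 
  step 3. node 2  ⊔preds=⊥  new=⊥  stable
  step 4. node 3  ⊔preds=⊥  new=⊥  stable
  step 5. node 4  ⊔preds=[-4,6]  new=[-6,6]  old=⊥  +wl: 3
  step 6. node 5  ⊔preds=⊥  new=[-3,-1]  old=[-2,-1]  +wl: 1
  step 7. node 6  ⊔preds=[-4,6]  new=[-4,6]  old=⊥  +wl: 0
  step 8. node 7  ⊔preds=[-4,6]  new=[-6,4]  old=[0,2]  +wl: 6
  step 9. node 3  ⊔preds=[-6,6]  new=[-6,6]  old=⊥  +wl: 7
  step 10. node 1  ⊔preds=[-6,6]  new=[-6,6]  old=[-4,6]  +wl: 4
  step 11. node 0  ⊔preds=[-4,6]  new=[-4,6]  old=⊥  +wl: 2
  step 12. node 6  ⊔preds=[-6,6]  new=[-6,6]  old=[-4,6]  +wl: 0
  step 13. node 7  ⊔preds=[-6,6]  new=[-6,4]  stable
  step 14. node 4  ⊔preds=[-6,6]  new=[-6,6]  stable
  step 15. node 2  ⊔preds=[-4,6]  new=[-6,6]  old=⊥  +wl: 1,3,6
  step 16. node 0  ⊔preds=[-6,6]  new=[-6,6]  old=[-4,6]  +wl: 2
  step 17. node 1  ⊔preds=[-6,6]  new=[-6,6]  stable
  step 18. node 3  ⊔preds=[-6,6]  new=[-6,6]  stable
  step 19. node 6  ⊔preds=[-6,6]  new=[-6,6]  stable
  step 20. node 2  ⊔preds=[-6,6]  new=[-6,6]  stable

Least fixpoint reached:
  node 0: [-6,6]
  node 1: [-6,6]
  node 2: [-6,6]
  node 3: [-6,6]
  node 4: [-6,6]
  node 5: [-3,-1]
  node 6: [-6,6]
  node 7: [-6,4]

[-6,6]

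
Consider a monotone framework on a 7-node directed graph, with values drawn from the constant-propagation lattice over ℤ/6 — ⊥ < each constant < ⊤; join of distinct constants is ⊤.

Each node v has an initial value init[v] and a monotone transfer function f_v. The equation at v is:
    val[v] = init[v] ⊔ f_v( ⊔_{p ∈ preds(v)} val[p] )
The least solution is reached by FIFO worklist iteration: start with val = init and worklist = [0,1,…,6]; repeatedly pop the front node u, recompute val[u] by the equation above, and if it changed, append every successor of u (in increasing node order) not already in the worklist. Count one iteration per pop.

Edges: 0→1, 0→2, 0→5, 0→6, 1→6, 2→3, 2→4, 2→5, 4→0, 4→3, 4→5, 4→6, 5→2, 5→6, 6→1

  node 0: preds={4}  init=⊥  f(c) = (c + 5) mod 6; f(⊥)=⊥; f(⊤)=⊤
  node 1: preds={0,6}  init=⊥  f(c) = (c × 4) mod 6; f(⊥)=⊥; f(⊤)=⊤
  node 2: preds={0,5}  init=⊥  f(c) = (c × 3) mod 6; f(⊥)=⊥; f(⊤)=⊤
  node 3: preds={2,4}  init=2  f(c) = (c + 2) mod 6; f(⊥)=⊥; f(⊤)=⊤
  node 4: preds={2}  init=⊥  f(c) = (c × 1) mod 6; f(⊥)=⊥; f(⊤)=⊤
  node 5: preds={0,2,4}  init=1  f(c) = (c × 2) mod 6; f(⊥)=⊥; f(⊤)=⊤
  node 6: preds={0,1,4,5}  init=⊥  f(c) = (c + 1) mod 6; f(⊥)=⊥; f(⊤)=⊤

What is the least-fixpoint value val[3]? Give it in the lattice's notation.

Trace (21 dequeues):
  [1] u=0 | in ⊥ | out ⊥ | ==
  [2] u=1 | in ⊥ | out ⊥ | ==
  [3] u=2 | in 1 | out 3 | prev ⊥ | push {}
  [4] u=3 | in 3 | out ⊤ | prev 2 | push {}
  [5] u=4 | in 3 | out 3 | prev ⊥ | push {0,3}
  [6] u=5 | in 3 | out ⊤ | prev 1 | push {2}
  [7] u=6 | in ⊤ | out ⊤ | prev ⊥ | push {1}
  [8] u=0 | in 3 | out 2 | prev ⊥ | push {5,6}
  [9] u=3 | in 3 | out ⊤ | ==
  [10] u=2 | in ⊤ | out ⊤ | prev 3 | push {3,4}
  [11] u=1 | in ⊤ | out ⊤ | prev ⊥ | push {}
  [12] u=5 | in ⊤ | out ⊤ | ==
  [13] u=6 | in ⊤ | out ⊤ | ==
  [14] u=3 | in ⊤ | out ⊤ | ==
  [15] u=4 | in ⊤ | out ⊤ | prev 3 | push {0,3,5,6}
  [16] u=0 | in ⊤ | out ⊤ | prev 2 | push {1,2}
  [17] u=3 | in ⊤ | out ⊤ | ==
  [18] u=5 | in ⊤ | out ⊤ | ==
  [19] u=6 | in ⊤ | out ⊤ | ==
  [20] u=1 | in ⊤ | out ⊤ | ==
  [21] u=2 | in ⊤ | out ⊤ | ==

Converged values:
  [0] ⊤
  [1] ⊤
  [2] ⊤
  [3] ⊤
  [4] ⊤
  [5] ⊤
  [6] ⊤

⊤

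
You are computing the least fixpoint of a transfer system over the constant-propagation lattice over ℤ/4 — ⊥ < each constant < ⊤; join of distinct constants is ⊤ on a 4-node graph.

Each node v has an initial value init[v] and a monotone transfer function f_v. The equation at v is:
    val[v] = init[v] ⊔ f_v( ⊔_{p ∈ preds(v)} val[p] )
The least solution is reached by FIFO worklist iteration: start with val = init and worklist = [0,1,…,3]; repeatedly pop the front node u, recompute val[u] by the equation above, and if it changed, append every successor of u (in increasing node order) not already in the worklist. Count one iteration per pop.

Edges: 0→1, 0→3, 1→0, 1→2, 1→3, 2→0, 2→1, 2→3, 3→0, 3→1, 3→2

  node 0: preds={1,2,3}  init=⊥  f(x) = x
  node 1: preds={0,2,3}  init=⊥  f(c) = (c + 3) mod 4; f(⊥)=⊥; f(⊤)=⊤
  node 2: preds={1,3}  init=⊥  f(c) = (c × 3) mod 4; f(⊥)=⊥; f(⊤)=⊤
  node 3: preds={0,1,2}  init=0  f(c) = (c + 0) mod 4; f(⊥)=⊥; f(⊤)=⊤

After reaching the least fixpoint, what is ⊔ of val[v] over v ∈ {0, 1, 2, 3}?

⊤

Trace (9 dequeues):
  [1] u=0 | in 0 | out 0 | prev ⊥ | push {}
  [2] u=1 | in 0 | out 3 | prev ⊥ | push {0}
  [3] u=2 | in ⊤ | out ⊤ | prev ⊥ | push {1}
  [4] u=3 | in ⊤ | out ⊤ | prev 0 | push {2}
  [5] u=0 | in ⊤ | out ⊤ | prev 0 | push {3}
  [6] u=1 | in ⊤ | out ⊤ | prev 3 | push {0}
  [7] u=2 | in ⊤ | out ⊤ | ==
  [8] u=3 | in ⊤ | out ⊤ | ==
  [9] u=0 | in ⊤ | out ⊤ | ==

Converged values:
  [0] ⊤
  [1] ⊤
  [2] ⊤
  [3] ⊤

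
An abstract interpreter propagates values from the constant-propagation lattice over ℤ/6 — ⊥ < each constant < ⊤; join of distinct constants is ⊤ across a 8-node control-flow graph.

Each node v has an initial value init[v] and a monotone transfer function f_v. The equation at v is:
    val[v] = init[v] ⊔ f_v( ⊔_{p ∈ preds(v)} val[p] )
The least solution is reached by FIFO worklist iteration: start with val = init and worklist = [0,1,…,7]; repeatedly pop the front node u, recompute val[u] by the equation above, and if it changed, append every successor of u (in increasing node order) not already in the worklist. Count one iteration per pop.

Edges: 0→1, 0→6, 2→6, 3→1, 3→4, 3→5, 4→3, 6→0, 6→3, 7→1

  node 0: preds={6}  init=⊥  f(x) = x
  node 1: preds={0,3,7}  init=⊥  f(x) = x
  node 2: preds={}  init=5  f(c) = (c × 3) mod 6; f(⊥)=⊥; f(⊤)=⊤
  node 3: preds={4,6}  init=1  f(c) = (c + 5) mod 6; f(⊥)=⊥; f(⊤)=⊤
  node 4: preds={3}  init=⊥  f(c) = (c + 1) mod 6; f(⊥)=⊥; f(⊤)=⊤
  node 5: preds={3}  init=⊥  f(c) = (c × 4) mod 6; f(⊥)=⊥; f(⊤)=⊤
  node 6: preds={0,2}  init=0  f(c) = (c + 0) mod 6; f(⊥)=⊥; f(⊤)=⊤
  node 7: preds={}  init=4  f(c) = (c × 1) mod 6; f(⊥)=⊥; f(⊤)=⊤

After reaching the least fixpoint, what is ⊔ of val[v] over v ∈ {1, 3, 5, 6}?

Worklist (13 pops):
  #1 pop 0: in=0 → 0 (was ⊥); enqueue []
  #2 pop 1: in=⊤ → ⊤ (was ⊥); enqueue []
  #3 pop 2: in=⊥ → 5 (no change)
  #4 pop 3: in=0 → ⊤ (was 1); enqueue [1]
  #5 pop 4: in=⊤ → ⊤ (was ⊥); enqueue [3]
  #6 pop 5: in=⊤ → ⊤ (was ⊥); enqueue []
  #7 pop 6: in=⊤ → ⊤ (was 0); enqueue [0]
  #8 pop 7: in=⊥ → 4 (no change)
  #9 pop 1: in=⊤ → ⊤ (no change)
  #10 pop 3: in=⊤ → ⊤ (no change)
  #11 pop 0: in=⊤ → ⊤ (was 0); enqueue [1,6]
  #12 pop 1: in=⊤ → ⊤ (no change)
  #13 pop 6: in=⊤ → ⊤ (no change)

Fixpoint:
  val[0] = ⊤
  val[1] = ⊤
  val[2] = 5
  val[3] = ⊤
  val[4] = ⊤
  val[5] = ⊤
  val[6] = ⊤
  val[7] = 4

⊤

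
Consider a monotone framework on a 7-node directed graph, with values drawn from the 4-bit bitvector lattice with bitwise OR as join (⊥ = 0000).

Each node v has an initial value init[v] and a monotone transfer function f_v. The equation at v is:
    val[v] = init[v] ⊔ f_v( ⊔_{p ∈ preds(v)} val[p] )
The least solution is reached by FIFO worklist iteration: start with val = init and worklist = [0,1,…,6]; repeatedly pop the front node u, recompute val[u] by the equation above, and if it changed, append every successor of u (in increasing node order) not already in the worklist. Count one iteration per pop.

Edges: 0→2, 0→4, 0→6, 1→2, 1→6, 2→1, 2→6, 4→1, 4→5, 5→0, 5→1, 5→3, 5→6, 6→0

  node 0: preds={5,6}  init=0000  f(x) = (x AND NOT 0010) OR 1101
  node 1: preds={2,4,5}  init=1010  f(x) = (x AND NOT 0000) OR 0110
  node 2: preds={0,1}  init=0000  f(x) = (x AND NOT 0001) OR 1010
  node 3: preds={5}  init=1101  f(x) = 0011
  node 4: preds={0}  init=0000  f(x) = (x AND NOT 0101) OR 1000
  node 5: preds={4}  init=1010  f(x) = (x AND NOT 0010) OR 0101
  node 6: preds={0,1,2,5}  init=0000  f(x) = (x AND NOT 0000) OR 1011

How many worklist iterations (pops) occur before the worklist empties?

12

Worklist (12 pops):
  #1 pop 0: in=1010 → 1101 (was 0000); enqueue []
  #2 pop 1: in=1010 → 1110 (was 1010); enqueue []
  #3 pop 2: in=1111 → 1110 (was 0000); enqueue [1]
  #4 pop 3: in=1010 → 1111 (was 1101); enqueue []
  #5 pop 4: in=1101 → 1000 (was 0000); enqueue []
  #6 pop 5: in=1000 → 1111 (was 1010); enqueue [0,3]
  #7 pop 6: in=1111 → 1111 (was 0000); enqueue []
  #8 pop 1: in=1111 → 1111 (was 1110); enqueue [2,6]
  #9 pop 0: in=1111 → 1101 (no change)
  #10 pop 3: in=1111 → 1111 (no change)
  #11 pop 2: in=1111 → 1110 (no change)
  #12 pop 6: in=1111 → 1111 (no change)

Fixpoint:
  val[0] = 1101
  val[1] = 1111
  val[2] = 1110
  val[3] = 1111
  val[4] = 1000
  val[5] = 1111
  val[6] = 1111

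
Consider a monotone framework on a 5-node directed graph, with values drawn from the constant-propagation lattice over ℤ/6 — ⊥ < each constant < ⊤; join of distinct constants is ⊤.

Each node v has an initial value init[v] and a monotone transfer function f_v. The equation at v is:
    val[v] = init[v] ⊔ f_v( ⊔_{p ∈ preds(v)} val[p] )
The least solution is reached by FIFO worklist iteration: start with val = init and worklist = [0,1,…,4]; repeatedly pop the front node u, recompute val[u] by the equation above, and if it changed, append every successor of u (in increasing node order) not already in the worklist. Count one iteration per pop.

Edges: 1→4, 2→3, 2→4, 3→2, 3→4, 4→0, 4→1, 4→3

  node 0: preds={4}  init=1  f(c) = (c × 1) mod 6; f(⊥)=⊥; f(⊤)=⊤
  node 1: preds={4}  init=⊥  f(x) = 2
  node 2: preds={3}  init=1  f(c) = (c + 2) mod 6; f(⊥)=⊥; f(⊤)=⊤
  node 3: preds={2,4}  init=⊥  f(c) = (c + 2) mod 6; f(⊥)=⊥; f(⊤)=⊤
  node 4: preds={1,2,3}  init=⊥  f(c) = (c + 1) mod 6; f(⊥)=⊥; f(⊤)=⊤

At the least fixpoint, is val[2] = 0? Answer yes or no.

Trace (11 dequeues):
  [1] u=0 | in ⊥ | out 1 | ==
  [2] u=1 | in ⊥ | out 2 | prev ⊥ | push {}
  [3] u=2 | in ⊥ | out 1 | ==
  [4] u=3 | in 1 | out 3 | prev ⊥ | push {2}
  [5] u=4 | in ⊤ | out ⊤ | prev ⊥ | push {0,1,3}
  [6] u=2 | in 3 | out ⊤ | prev 1 | push {4}
  [7] u=0 | in ⊤ | out ⊤ | prev 1 | push {}
  [8] u=1 | in ⊤ | out 2 | ==
  [9] u=3 | in ⊤ | out ⊤ | prev 3 | push {2}
  [10] u=4 | in ⊤ | out ⊤ | ==
  [11] u=2 | in ⊤ | out ⊤ | ==

Converged values:
  [0] ⊤
  [1] 2
  [2] ⊤
  [3] ⊤
  [4] ⊤

no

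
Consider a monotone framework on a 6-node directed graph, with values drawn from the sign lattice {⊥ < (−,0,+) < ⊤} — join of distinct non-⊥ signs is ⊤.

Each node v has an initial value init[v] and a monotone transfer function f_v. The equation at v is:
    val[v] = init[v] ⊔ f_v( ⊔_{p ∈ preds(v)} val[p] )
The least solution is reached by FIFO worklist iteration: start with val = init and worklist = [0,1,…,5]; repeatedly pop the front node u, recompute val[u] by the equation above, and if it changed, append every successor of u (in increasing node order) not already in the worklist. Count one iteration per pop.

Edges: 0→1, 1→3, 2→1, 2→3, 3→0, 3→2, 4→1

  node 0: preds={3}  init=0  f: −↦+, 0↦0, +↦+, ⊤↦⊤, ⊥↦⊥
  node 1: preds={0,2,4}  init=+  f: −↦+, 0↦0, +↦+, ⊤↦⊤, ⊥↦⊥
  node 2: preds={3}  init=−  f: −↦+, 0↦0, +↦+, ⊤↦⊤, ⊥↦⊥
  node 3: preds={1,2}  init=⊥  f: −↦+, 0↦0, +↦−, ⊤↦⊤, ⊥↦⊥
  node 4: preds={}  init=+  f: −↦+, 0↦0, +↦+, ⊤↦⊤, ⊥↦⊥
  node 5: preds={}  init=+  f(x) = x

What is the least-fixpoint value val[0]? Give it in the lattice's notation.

⊤

Trace (10 dequeues):
  [1] u=0 | in ⊥ | out 0 | ==
  [2] u=1 | in ⊤ | out ⊤ | prev + | push {}
  [3] u=2 | in ⊥ | out − | ==
  [4] u=3 | in ⊤ | out ⊤ | prev ⊥ | push {0,2}
  [5] u=4 | in ⊥ | out + | ==
  [6] u=5 | in ⊥ | out + | ==
  [7] u=0 | in ⊤ | out ⊤ | prev 0 | push {1}
  [8] u=2 | in ⊤ | out ⊤ | prev − | push {3}
  [9] u=1 | in ⊤ | out ⊤ | ==
  [10] u=3 | in ⊤ | out ⊤ | ==

Converged values:
  [0] ⊤
  [1] ⊤
  [2] ⊤
  [3] ⊤
  [4] +
  [5] +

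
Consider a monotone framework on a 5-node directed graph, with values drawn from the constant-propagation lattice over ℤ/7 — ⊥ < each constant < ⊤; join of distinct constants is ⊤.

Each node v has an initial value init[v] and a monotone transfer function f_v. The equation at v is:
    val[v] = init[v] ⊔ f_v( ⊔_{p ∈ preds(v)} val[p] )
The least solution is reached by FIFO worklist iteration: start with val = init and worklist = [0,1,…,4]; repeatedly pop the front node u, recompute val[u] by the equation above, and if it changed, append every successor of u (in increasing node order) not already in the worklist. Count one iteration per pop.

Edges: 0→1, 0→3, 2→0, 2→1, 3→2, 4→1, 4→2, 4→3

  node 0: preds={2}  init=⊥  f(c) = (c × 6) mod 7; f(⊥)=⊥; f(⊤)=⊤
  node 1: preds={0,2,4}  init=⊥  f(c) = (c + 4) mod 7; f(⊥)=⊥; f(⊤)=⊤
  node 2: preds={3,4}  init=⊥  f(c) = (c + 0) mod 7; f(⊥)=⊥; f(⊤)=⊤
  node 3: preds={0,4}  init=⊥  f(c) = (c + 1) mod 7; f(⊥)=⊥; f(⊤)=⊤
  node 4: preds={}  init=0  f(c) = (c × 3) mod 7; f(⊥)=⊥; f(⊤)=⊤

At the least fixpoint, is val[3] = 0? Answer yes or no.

Worklist (13 pops):
  #1 pop 0: in=⊥ → ⊥ (no change)
  #2 pop 1: in=0 → 4 (was ⊥); enqueue []
  #3 pop 2: in=0 → 0 (was ⊥); enqueue [0,1]
  #4 pop 3: in=0 → 1 (was ⊥); enqueue [2]
  #5 pop 4: in=⊥ → 0 (no change)
  #6 pop 0: in=0 → 0 (was ⊥); enqueue [3]
  #7 pop 1: in=0 → 4 (no change)
  #8 pop 2: in=⊤ → ⊤ (was 0); enqueue [0,1]
  #9 pop 3: in=0 → 1 (no change)
  #10 pop 0: in=⊤ → ⊤ (was 0); enqueue [3]
  #11 pop 1: in=⊤ → ⊤ (was 4); enqueue []
  #12 pop 3: in=⊤ → ⊤ (was 1); enqueue [2]
  #13 pop 2: in=⊤ → ⊤ (no change)

Fixpoint:
  val[0] = ⊤
  val[1] = ⊤
  val[2] = ⊤
  val[3] = ⊤
  val[4] = 0

no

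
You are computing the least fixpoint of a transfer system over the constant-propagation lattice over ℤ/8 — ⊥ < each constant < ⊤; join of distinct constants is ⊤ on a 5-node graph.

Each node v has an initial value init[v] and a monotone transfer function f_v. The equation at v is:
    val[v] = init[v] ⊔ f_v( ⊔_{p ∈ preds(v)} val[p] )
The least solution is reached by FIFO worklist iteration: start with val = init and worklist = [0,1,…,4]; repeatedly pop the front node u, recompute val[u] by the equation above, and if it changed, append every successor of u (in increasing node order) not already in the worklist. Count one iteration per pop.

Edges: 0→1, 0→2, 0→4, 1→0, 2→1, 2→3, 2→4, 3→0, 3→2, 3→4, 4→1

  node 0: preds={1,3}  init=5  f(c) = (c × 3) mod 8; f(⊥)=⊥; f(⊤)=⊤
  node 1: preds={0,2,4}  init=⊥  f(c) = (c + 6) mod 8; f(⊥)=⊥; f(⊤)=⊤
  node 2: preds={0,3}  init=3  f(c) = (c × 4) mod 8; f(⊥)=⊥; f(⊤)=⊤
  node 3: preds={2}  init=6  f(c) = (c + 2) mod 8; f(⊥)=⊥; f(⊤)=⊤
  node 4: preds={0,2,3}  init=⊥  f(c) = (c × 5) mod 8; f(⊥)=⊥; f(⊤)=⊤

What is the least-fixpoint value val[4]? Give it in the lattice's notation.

⊤

Worklist (8 pops):
  #1 pop 0: in=6 → ⊤ (was 5); enqueue []
  #2 pop 1: in=⊤ → ⊤ (was ⊥); enqueue [0]
  #3 pop 2: in=⊤ → ⊤ (was 3); enqueue [1]
  #4 pop 3: in=⊤ → ⊤ (was 6); enqueue [2]
  #5 pop 4: in=⊤ → ⊤ (was ⊥); enqueue []
  #6 pop 0: in=⊤ → ⊤ (no change)
  #7 pop 1: in=⊤ → ⊤ (no change)
  #8 pop 2: in=⊤ → ⊤ (no change)

Fixpoint:
  val[0] = ⊤
  val[1] = ⊤
  val[2] = ⊤
  val[3] = ⊤
  val[4] = ⊤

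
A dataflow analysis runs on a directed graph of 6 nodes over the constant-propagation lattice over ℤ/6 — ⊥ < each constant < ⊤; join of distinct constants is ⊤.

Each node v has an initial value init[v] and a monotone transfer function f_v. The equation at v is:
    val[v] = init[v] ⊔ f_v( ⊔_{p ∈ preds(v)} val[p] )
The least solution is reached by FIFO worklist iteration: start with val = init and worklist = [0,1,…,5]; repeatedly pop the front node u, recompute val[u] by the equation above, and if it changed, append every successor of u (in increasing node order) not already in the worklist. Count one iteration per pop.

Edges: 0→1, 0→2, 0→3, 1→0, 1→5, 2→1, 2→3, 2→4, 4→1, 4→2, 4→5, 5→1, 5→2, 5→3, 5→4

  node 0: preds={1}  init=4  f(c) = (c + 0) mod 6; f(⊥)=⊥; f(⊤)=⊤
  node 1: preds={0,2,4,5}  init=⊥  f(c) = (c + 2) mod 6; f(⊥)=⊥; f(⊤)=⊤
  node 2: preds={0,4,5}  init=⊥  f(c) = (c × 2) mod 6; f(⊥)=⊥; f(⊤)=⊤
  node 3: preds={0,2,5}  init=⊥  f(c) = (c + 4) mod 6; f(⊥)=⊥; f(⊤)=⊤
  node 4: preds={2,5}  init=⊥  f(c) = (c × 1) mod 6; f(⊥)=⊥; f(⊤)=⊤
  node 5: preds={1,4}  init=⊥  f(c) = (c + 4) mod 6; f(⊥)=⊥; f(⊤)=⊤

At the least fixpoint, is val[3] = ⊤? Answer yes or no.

yes

Trace (15 dequeues):
  [1] u=0 | in ⊥ | out 4 | ==
  [2] u=1 | in 4 | out 0 | prev ⊥ | push {0}
  [3] u=2 | in 4 | out 2 | prev ⊥ | push {1}
  [4] u=3 | in ⊤ | out ⊤ | prev ⊥ | push {}
  [5] u=4 | in 2 | out 2 | prev ⊥ | push {2}
  [6] u=5 | in ⊤ | out ⊤ | prev ⊥ | push {3,4}
  [7] u=0 | in 0 | out ⊤ | prev 4 | push {}
  [8] u=1 | in ⊤ | out ⊤ | prev 0 | push {0,5}
  [9] u=2 | in ⊤ | out ⊤ | prev 2 | push {1}
  [10] u=3 | in ⊤ | out ⊤ | ==
  [11] u=4 | in ⊤ | out ⊤ | prev 2 | push {2}
  [12] u=0 | in ⊤ | out ⊤ | ==
  [13] u=5 | in ⊤ | out ⊤ | ==
  [14] u=1 | in ⊤ | out ⊤ | ==
  [15] u=2 | in ⊤ | out ⊤ | ==

Converged values:
  [0] ⊤
  [1] ⊤
  [2] ⊤
  [3] ⊤
  [4] ⊤
  [5] ⊤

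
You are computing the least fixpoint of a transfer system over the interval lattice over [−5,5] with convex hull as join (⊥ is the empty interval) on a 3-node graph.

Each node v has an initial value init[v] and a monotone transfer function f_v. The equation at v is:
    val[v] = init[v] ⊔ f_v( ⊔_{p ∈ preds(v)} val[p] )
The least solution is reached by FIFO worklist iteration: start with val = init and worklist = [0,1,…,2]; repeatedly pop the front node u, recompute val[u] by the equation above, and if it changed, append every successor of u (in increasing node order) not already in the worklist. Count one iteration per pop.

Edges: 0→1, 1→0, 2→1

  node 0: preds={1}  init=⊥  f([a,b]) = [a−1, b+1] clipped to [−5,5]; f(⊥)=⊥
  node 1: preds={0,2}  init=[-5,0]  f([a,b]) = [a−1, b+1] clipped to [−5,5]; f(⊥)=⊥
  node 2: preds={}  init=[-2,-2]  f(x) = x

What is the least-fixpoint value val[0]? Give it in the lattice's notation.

Worklist (8 pops):
  #1 pop 0: in=[-5,0] → [-5,1] (was ⊥); enqueue []
  #2 pop 1: in=[-5,1] → [-5,2] (was [-5,0]); enqueue [0]
  #3 pop 2: in=⊥ → [-2,-2] (no change)
  #4 pop 0: in=[-5,2] → [-5,3] (was [-5,1]); enqueue [1]
  #5 pop 1: in=[-5,3] → [-5,4] (was [-5,2]); enqueue [0]
  #6 pop 0: in=[-5,4] → [-5,5] (was [-5,3]); enqueue [1]
  #7 pop 1: in=[-5,5] → [-5,5] (was [-5,4]); enqueue [0]
  #8 pop 0: in=[-5,5] → [-5,5] (no change)

Fixpoint:
  val[0] = [-5,5]
  val[1] = [-5,5]
  val[2] = [-2,-2]

[-5,5]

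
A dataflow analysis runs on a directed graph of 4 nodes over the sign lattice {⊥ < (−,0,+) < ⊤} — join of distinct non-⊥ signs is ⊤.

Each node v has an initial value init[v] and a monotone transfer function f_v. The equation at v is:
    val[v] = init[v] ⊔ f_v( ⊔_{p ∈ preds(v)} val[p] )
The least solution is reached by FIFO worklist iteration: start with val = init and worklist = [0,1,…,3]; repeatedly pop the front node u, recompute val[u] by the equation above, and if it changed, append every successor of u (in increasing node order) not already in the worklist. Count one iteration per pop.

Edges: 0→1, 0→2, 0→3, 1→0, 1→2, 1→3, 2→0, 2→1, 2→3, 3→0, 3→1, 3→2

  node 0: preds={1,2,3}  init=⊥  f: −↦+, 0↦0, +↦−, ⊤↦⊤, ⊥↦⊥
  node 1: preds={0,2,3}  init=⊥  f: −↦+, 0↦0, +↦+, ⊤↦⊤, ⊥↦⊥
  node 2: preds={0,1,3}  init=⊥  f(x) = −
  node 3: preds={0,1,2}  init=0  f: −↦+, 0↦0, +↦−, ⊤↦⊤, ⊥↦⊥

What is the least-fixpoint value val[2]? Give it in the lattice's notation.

−

Iteration log — 9 steps:
  step 1. node 0  ⊔preds=0  new=0  old=⊥  +wl: 
  step 2. node 1  ⊔preds=0  new=0  old=⊥  +wl: 0
  step 3. node 2  ⊔preds=0  new=−  old=⊥  +wl: 1
  step 4. node 3  ⊔preds=⊤  new=⊤  old=0  +wl: 2
  step 5. node 0  ⊔preds=⊤  new=⊤  old=0  +wl: 3
  step 6. node 1  ⊔preds=⊤  new=⊤  old=0  +wl: 0
  step 7. node 2  ⊔preds=⊤  new=−  stable
  step 8. node 3  ⊔preds=⊤  new=⊤  stable
  step 9. node 0  ⊔preds=⊤  new=⊤  stable

Least fixpoint reached:
  node 0: ⊤
  node 1: ⊤
  node 2: −
  node 3: ⊤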